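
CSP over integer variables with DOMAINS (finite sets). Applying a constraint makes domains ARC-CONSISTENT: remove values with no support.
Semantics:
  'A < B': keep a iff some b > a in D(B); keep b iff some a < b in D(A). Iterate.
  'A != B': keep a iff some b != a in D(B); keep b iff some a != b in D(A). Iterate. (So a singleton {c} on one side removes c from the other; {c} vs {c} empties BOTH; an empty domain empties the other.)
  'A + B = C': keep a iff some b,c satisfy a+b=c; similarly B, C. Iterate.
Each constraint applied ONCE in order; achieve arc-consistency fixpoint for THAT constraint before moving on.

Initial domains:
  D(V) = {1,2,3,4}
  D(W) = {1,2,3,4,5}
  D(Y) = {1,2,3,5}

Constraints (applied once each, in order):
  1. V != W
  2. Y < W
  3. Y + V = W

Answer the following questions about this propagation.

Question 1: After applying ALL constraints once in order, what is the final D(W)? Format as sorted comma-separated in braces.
Answer: {2,3,4,5}

Derivation:
Constraint 1 (V != W) on D(V)={1,2,3,4} D(W)={1,2,3,4,5}: no change
Constraint 2 (Y < W) on D(Y)={1,2,3,5} D(W)={1,2,3,4,5}: Y {1,2,3,5}->{1,2,3}; W {1,2,3,4,5}->{2,3,4,5}
Constraint 3 (Y + V = W) on D(Y)={1,2,3} D(V)={1,2,3,4} D(W)={2,3,4,5}: no change
So after all 3 constraints: D(W) = {2,3,4,5}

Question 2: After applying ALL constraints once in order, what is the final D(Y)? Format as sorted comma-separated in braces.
Answer: {1,2,3}

Derivation:
Constraint 1 (V != W) on D(V)={1,2,3,4} D(W)={1,2,3,4,5}: no change
Constraint 2 (Y < W) on D(Y)={1,2,3,5} D(W)={1,2,3,4,5}: Y {1,2,3,5}->{1,2,3}; W {1,2,3,4,5}->{2,3,4,5}
Constraint 3 (Y + V = W) on D(Y)={1,2,3} D(V)={1,2,3,4} D(W)={2,3,4,5}: no change
So after all 3 constraints: D(Y) = {1,2,3}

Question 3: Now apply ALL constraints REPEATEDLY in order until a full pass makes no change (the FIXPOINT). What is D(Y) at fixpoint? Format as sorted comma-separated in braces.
pass 0 (initial): D(Y)={1,2,3,5}
pass 1: W {1,2,3,4,5}->{2,3,4,5}; Y {1,2,3,5}->{1,2,3}
pass 2: no change
Fixpoint after 2 passes: D(Y) = {1,2,3}

Answer: {1,2,3}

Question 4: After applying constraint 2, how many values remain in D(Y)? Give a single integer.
Answer: 3

Derivation:
Constraint 1 (V != W) on D(V)={1,2,3,4} D(W)={1,2,3,4,5}: no change
Constraint 2 (Y < W) on D(Y)={1,2,3,5} D(W)={1,2,3,4,5}: Y {1,2,3,5}->{1,2,3}; W {1,2,3,4,5}->{2,3,4,5}
So after constraint 2: D(Y)={1,2,3}, size = 3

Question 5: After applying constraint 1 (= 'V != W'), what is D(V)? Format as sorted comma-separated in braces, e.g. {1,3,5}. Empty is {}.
Answer: {1,2,3,4}

Derivation:
Constraint 1 (V != W) on D(V)={1,2,3,4} D(W)={1,2,3,4,5}: no change
So after constraint 1: D(V) = {1,2,3,4}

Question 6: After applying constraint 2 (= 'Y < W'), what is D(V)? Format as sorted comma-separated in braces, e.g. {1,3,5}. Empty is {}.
Constraint 1 (V != W) on D(V)={1,2,3,4} D(W)={1,2,3,4,5}: no change
Constraint 2 (Y < W) on D(Y)={1,2,3,5} D(W)={1,2,3,4,5}: Y {1,2,3,5}->{1,2,3}; W {1,2,3,4,5}->{2,3,4,5}
So after constraint 2: D(V) = {1,2,3,4}

Answer: {1,2,3,4}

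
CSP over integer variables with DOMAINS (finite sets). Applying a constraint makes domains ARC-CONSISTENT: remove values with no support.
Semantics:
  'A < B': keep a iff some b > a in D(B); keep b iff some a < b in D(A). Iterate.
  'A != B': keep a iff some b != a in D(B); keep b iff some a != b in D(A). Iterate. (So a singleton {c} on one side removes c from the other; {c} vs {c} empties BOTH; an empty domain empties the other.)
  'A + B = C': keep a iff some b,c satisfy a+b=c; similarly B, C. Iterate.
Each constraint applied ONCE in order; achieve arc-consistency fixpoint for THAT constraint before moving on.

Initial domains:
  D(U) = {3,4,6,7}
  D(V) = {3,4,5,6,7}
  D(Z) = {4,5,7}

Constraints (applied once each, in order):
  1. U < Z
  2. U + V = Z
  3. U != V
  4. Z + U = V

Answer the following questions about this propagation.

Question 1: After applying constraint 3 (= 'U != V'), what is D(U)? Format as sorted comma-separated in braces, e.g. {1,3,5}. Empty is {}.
Answer: {3,4}

Derivation:
Constraint 1 (U < Z) on D(U)={3,4,6,7} D(Z)={4,5,7}: U {3,4,6,7}->{3,4,6}
Constraint 2 (U + V = Z) on D(U)={3,4,6} D(V)={3,4,5,6,7} D(Z)={4,5,7}: U {3,4,6}->{3,4}; V {3,4,5,6,7}->{3,4}; Z {4,5,7}->{7}
Constraint 3 (U != V) on D(U)={3,4} D(V)={3,4}: no change
So after constraint 3: D(U) = {3,4}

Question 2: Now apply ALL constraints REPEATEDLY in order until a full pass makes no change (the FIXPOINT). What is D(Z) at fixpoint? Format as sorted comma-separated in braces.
Answer: {}

Derivation:
pass 0 (initial): D(Z)={4,5,7}
pass 1: U {3,4,6,7}->{}; V {3,4,5,6,7}->{}; Z {4,5,7}->{}
pass 2: no change
Fixpoint after 2 passes: D(Z) = {}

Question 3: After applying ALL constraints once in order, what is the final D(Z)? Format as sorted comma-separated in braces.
Constraint 1 (U < Z) on D(U)={3,4,6,7} D(Z)={4,5,7}: U {3,4,6,7}->{3,4,6}
Constraint 2 (U + V = Z) on D(U)={3,4,6} D(V)={3,4,5,6,7} D(Z)={4,5,7}: U {3,4,6}->{3,4}; V {3,4,5,6,7}->{3,4}; Z {4,5,7}->{7}
Constraint 3 (U != V) on D(U)={3,4} D(V)={3,4}: no change
Constraint 4 (Z + U = V) on D(Z)={7} D(U)={3,4} D(V)={3,4}: Z {7}->{}; U {3,4}->{}; V {3,4}->{}
So after all 4 constraints: D(Z) = {}

Answer: {}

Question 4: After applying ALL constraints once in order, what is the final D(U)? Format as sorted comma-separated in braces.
Answer: {}

Derivation:
Constraint 1 (U < Z) on D(U)={3,4,6,7} D(Z)={4,5,7}: U {3,4,6,7}->{3,4,6}
Constraint 2 (U + V = Z) on D(U)={3,4,6} D(V)={3,4,5,6,7} D(Z)={4,5,7}: U {3,4,6}->{3,4}; V {3,4,5,6,7}->{3,4}; Z {4,5,7}->{7}
Constraint 3 (U != V) on D(U)={3,4} D(V)={3,4}: no change
Constraint 4 (Z + U = V) on D(Z)={7} D(U)={3,4} D(V)={3,4}: Z {7}->{}; U {3,4}->{}; V {3,4}->{}
So after all 4 constraints: D(U) = {}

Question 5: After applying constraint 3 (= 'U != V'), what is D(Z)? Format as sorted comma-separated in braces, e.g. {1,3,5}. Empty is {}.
Answer: {7}

Derivation:
Constraint 1 (U < Z) on D(U)={3,4,6,7} D(Z)={4,5,7}: U {3,4,6,7}->{3,4,6}
Constraint 2 (U + V = Z) on D(U)={3,4,6} D(V)={3,4,5,6,7} D(Z)={4,5,7}: U {3,4,6}->{3,4}; V {3,4,5,6,7}->{3,4}; Z {4,5,7}->{7}
Constraint 3 (U != V) on D(U)={3,4} D(V)={3,4}: no change
So after constraint 3: D(Z) = {7}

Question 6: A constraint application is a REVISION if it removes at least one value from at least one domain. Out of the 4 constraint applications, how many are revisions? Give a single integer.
Constraint 1 (U < Z) on D(U)={3,4,6,7} D(Z)={4,5,7}: U {3,4,6,7}->{3,4,6} => REVISION
Constraint 2 (U + V = Z) on D(U)={3,4,6} D(V)={3,4,5,6,7} D(Z)={4,5,7}: U {3,4,6}->{3,4}; V {3,4,5,6,7}->{3,4}; Z {4,5,7}->{7} => REVISION
Constraint 3 (U != V) on D(U)={3,4} D(V)={3,4}: no change => not a revision
Constraint 4 (Z + U = V) on D(Z)={7} D(U)={3,4} D(V)={3,4}: Z {7}->{}; U {3,4}->{}; V {3,4}->{} => REVISION
Total revisions = 3

Answer: 3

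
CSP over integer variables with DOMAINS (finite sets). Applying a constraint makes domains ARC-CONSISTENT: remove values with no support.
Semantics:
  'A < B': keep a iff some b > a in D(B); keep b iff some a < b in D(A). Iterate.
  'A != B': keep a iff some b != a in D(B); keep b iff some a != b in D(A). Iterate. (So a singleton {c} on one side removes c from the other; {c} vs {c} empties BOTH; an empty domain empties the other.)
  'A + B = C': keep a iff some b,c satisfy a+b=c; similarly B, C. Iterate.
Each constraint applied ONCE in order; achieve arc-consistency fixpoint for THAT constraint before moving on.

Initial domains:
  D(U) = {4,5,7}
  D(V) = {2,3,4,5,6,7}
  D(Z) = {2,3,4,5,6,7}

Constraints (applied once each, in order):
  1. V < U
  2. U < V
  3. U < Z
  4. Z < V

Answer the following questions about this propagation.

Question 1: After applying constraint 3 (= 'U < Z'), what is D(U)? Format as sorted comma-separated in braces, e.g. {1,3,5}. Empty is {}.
Constraint 1 (V < U) on D(V)={2,3,4,5,6,7} D(U)={4,5,7}: V {2,3,4,5,6,7}->{2,3,4,5,6}
Constraint 2 (U < V) on D(U)={4,5,7} D(V)={2,3,4,5,6}: U {4,5,7}->{4,5}; V {2,3,4,5,6}->{5,6}
Constraint 3 (U < Z) on D(U)={4,5} D(Z)={2,3,4,5,6,7}: Z {2,3,4,5,6,7}->{5,6,7}
So after constraint 3: D(U) = {4,5}

Answer: {4,5}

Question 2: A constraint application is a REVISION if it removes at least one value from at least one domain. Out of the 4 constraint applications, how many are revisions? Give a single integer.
Answer: 4

Derivation:
Constraint 1 (V < U) on D(V)={2,3,4,5,6,7} D(U)={4,5,7}: V {2,3,4,5,6,7}->{2,3,4,5,6} => REVISION
Constraint 2 (U < V) on D(U)={4,5,7} D(V)={2,3,4,5,6}: U {4,5,7}->{4,5}; V {2,3,4,5,6}->{5,6} => REVISION
Constraint 3 (U < Z) on D(U)={4,5} D(Z)={2,3,4,5,6,7}: Z {2,3,4,5,6,7}->{5,6,7} => REVISION
Constraint 4 (Z < V) on D(Z)={5,6,7} D(V)={5,6}: Z {5,6,7}->{5}; V {5,6}->{6} => REVISION
Total revisions = 4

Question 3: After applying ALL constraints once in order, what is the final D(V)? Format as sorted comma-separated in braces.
Answer: {6}

Derivation:
Constraint 1 (V < U) on D(V)={2,3,4,5,6,7} D(U)={4,5,7}: V {2,3,4,5,6,7}->{2,3,4,5,6}
Constraint 2 (U < V) on D(U)={4,5,7} D(V)={2,3,4,5,6}: U {4,5,7}->{4,5}; V {2,3,4,5,6}->{5,6}
Constraint 3 (U < Z) on D(U)={4,5} D(Z)={2,3,4,5,6,7}: Z {2,3,4,5,6,7}->{5,6,7}
Constraint 4 (Z < V) on D(Z)={5,6,7} D(V)={5,6}: Z {5,6,7}->{5}; V {5,6}->{6}
So after all 4 constraints: D(V) = {6}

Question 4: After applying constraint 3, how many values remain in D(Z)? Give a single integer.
Answer: 3

Derivation:
Constraint 1 (V < U) on D(V)={2,3,4,5,6,7} D(U)={4,5,7}: V {2,3,4,5,6,7}->{2,3,4,5,6}
Constraint 2 (U < V) on D(U)={4,5,7} D(V)={2,3,4,5,6}: U {4,5,7}->{4,5}; V {2,3,4,5,6}->{5,6}
Constraint 3 (U < Z) on D(U)={4,5} D(Z)={2,3,4,5,6,7}: Z {2,3,4,5,6,7}->{5,6,7}
So after constraint 3: D(Z)={5,6,7}, size = 3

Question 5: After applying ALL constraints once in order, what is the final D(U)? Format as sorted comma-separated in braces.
Constraint 1 (V < U) on D(V)={2,3,4,5,6,7} D(U)={4,5,7}: V {2,3,4,5,6,7}->{2,3,4,5,6}
Constraint 2 (U < V) on D(U)={4,5,7} D(V)={2,3,4,5,6}: U {4,5,7}->{4,5}; V {2,3,4,5,6}->{5,6}
Constraint 3 (U < Z) on D(U)={4,5} D(Z)={2,3,4,5,6,7}: Z {2,3,4,5,6,7}->{5,6,7}
Constraint 4 (Z < V) on D(Z)={5,6,7} D(V)={5,6}: Z {5,6,7}->{5}; V {5,6}->{6}
So after all 4 constraints: D(U) = {4,5}

Answer: {4,5}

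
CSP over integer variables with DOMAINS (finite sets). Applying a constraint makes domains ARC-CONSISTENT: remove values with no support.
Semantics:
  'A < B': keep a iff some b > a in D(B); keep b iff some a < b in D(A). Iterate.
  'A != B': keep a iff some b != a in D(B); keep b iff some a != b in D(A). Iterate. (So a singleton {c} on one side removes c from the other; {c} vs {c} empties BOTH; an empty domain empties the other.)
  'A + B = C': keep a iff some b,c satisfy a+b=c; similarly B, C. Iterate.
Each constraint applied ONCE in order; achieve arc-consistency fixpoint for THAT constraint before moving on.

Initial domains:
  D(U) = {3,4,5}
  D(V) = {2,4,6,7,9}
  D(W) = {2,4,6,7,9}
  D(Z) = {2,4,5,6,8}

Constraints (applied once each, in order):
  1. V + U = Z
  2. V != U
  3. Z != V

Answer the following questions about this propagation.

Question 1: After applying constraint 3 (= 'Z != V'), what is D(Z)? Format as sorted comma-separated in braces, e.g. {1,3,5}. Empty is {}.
Answer: {5,6,8}

Derivation:
Constraint 1 (V + U = Z) on D(V)={2,4,6,7,9} D(U)={3,4,5} D(Z)={2,4,5,6,8}: V {2,4,6,7,9}->{2,4}; U {3,4,5}->{3,4}; Z {2,4,5,6,8}->{5,6,8}
Constraint 2 (V != U) on D(V)={2,4} D(U)={3,4}: no change
Constraint 3 (Z != V) on D(Z)={5,6,8} D(V)={2,4}: no change
So after constraint 3: D(Z) = {5,6,8}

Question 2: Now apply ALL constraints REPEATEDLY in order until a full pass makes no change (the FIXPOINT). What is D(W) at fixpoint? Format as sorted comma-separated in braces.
pass 0 (initial): D(W)={2,4,6,7,9}
pass 1: U {3,4,5}->{3,4}; V {2,4,6,7,9}->{2,4}; Z {2,4,5,6,8}->{5,6,8}
pass 2: no change
Fixpoint after 2 passes: D(W) = {2,4,6,7,9}

Answer: {2,4,6,7,9}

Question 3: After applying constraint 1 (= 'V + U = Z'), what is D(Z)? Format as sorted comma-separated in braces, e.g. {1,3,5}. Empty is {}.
Constraint 1 (V + U = Z) on D(V)={2,4,6,7,9} D(U)={3,4,5} D(Z)={2,4,5,6,8}: V {2,4,6,7,9}->{2,4}; U {3,4,5}->{3,4}; Z {2,4,5,6,8}->{5,6,8}
So after constraint 1: D(Z) = {5,6,8}

Answer: {5,6,8}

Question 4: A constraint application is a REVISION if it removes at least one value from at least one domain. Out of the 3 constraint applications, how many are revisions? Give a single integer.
Answer: 1

Derivation:
Constraint 1 (V + U = Z) on D(V)={2,4,6,7,9} D(U)={3,4,5} D(Z)={2,4,5,6,8}: V {2,4,6,7,9}->{2,4}; U {3,4,5}->{3,4}; Z {2,4,5,6,8}->{5,6,8} => REVISION
Constraint 2 (V != U) on D(V)={2,4} D(U)={3,4}: no change => not a revision
Constraint 3 (Z != V) on D(Z)={5,6,8} D(V)={2,4}: no change => not a revision
Total revisions = 1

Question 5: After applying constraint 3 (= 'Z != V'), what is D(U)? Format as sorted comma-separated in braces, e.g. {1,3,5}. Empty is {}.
Constraint 1 (V + U = Z) on D(V)={2,4,6,7,9} D(U)={3,4,5} D(Z)={2,4,5,6,8}: V {2,4,6,7,9}->{2,4}; U {3,4,5}->{3,4}; Z {2,4,5,6,8}->{5,6,8}
Constraint 2 (V != U) on D(V)={2,4} D(U)={3,4}: no change
Constraint 3 (Z != V) on D(Z)={5,6,8} D(V)={2,4}: no change
So after constraint 3: D(U) = {3,4}

Answer: {3,4}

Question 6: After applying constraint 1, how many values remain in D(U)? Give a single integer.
Answer: 2

Derivation:
Constraint 1 (V + U = Z) on D(V)={2,4,6,7,9} D(U)={3,4,5} D(Z)={2,4,5,6,8}: V {2,4,6,7,9}->{2,4}; U {3,4,5}->{3,4}; Z {2,4,5,6,8}->{5,6,8}
So after constraint 1: D(U)={3,4}, size = 2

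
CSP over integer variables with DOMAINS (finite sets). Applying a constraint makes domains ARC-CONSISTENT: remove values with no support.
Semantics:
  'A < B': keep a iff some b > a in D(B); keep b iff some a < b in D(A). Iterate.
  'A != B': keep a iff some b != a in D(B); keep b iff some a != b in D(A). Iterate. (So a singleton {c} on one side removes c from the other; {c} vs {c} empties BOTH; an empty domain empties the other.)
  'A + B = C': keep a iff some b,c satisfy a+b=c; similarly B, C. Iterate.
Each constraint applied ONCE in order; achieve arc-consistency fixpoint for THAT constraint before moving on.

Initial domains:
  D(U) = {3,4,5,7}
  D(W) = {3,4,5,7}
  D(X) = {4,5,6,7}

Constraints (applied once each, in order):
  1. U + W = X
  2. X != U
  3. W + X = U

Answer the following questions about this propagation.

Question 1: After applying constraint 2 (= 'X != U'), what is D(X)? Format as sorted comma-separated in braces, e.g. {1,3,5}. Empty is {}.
Answer: {6,7}

Derivation:
Constraint 1 (U + W = X) on D(U)={3,4,5,7} D(W)={3,4,5,7} D(X)={4,5,6,7}: U {3,4,5,7}->{3,4}; W {3,4,5,7}->{3,4}; X {4,5,6,7}->{6,7}
Constraint 2 (X != U) on D(X)={6,7} D(U)={3,4}: no change
So after constraint 2: D(X) = {6,7}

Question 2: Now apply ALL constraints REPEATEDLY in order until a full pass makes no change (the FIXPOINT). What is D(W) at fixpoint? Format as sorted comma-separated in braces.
pass 0 (initial): D(W)={3,4,5,7}
pass 1: U {3,4,5,7}->{}; W {3,4,5,7}->{}; X {4,5,6,7}->{}
pass 2: no change
Fixpoint after 2 passes: D(W) = {}

Answer: {}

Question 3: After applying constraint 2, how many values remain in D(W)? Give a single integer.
Constraint 1 (U + W = X) on D(U)={3,4,5,7} D(W)={3,4,5,7} D(X)={4,5,6,7}: U {3,4,5,7}->{3,4}; W {3,4,5,7}->{3,4}; X {4,5,6,7}->{6,7}
Constraint 2 (X != U) on D(X)={6,7} D(U)={3,4}: no change
So after constraint 2: D(W)={3,4}, size = 2

Answer: 2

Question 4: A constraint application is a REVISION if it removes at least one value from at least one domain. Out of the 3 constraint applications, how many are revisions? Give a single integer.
Answer: 2

Derivation:
Constraint 1 (U + W = X) on D(U)={3,4,5,7} D(W)={3,4,5,7} D(X)={4,5,6,7}: U {3,4,5,7}->{3,4}; W {3,4,5,7}->{3,4}; X {4,5,6,7}->{6,7} => REVISION
Constraint 2 (X != U) on D(X)={6,7} D(U)={3,4}: no change => not a revision
Constraint 3 (W + X = U) on D(W)={3,4} D(X)={6,7} D(U)={3,4}: W {3,4}->{}; X {6,7}->{}; U {3,4}->{} => REVISION
Total revisions = 2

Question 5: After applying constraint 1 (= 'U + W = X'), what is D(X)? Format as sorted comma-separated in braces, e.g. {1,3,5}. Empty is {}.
Answer: {6,7}

Derivation:
Constraint 1 (U + W = X) on D(U)={3,4,5,7} D(W)={3,4,5,7} D(X)={4,5,6,7}: U {3,4,5,7}->{3,4}; W {3,4,5,7}->{3,4}; X {4,5,6,7}->{6,7}
So after constraint 1: D(X) = {6,7}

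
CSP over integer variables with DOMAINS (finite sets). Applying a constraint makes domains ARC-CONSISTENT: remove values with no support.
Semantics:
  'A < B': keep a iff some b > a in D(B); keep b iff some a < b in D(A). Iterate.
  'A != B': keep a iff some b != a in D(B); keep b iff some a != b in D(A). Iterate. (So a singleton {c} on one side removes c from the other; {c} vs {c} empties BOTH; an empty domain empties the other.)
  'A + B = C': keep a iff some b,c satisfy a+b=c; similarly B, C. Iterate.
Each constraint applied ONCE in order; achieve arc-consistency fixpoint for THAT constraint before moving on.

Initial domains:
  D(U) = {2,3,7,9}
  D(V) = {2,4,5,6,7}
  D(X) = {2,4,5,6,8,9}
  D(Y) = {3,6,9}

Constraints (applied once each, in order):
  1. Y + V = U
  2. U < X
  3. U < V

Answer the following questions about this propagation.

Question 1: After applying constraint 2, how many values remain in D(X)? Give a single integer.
Constraint 1 (Y + V = U) on D(Y)={3,6,9} D(V)={2,4,5,6,7} D(U)={2,3,7,9}: Y {3,6,9}->{3}; V {2,4,5,6,7}->{4,6}; U {2,3,7,9}->{7,9}
Constraint 2 (U < X) on D(U)={7,9} D(X)={2,4,5,6,8,9}: U {7,9}->{7}; X {2,4,5,6,8,9}->{8,9}
So after constraint 2: D(X)={8,9}, size = 2

Answer: 2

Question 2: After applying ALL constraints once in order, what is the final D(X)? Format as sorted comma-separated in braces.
Constraint 1 (Y + V = U) on D(Y)={3,6,9} D(V)={2,4,5,6,7} D(U)={2,3,7,9}: Y {3,6,9}->{3}; V {2,4,5,6,7}->{4,6}; U {2,3,7,9}->{7,9}
Constraint 2 (U < X) on D(U)={7,9} D(X)={2,4,5,6,8,9}: U {7,9}->{7}; X {2,4,5,6,8,9}->{8,9}
Constraint 3 (U < V) on D(U)={7} D(V)={4,6}: U {7}->{}; V {4,6}->{}
So after all 3 constraints: D(X) = {8,9}

Answer: {8,9}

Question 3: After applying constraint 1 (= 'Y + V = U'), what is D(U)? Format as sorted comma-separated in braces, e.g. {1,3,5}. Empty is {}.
Constraint 1 (Y + V = U) on D(Y)={3,6,9} D(V)={2,4,5,6,7} D(U)={2,3,7,9}: Y {3,6,9}->{3}; V {2,4,5,6,7}->{4,6}; U {2,3,7,9}->{7,9}
So after constraint 1: D(U) = {7,9}

Answer: {7,9}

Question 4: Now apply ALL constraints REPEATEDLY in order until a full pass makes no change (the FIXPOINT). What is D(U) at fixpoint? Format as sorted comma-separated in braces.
pass 0 (initial): D(U)={2,3,7,9}
pass 1: U {2,3,7,9}->{}; V {2,4,5,6,7}->{}; X {2,4,5,6,8,9}->{8,9}; Y {3,6,9}->{3}
pass 2: X {8,9}->{}; Y {3}->{}
pass 3: no change
Fixpoint after 3 passes: D(U) = {}

Answer: {}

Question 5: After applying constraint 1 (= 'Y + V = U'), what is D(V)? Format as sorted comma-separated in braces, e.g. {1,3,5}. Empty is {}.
Answer: {4,6}

Derivation:
Constraint 1 (Y + V = U) on D(Y)={3,6,9} D(V)={2,4,5,6,7} D(U)={2,3,7,9}: Y {3,6,9}->{3}; V {2,4,5,6,7}->{4,6}; U {2,3,7,9}->{7,9}
So after constraint 1: D(V) = {4,6}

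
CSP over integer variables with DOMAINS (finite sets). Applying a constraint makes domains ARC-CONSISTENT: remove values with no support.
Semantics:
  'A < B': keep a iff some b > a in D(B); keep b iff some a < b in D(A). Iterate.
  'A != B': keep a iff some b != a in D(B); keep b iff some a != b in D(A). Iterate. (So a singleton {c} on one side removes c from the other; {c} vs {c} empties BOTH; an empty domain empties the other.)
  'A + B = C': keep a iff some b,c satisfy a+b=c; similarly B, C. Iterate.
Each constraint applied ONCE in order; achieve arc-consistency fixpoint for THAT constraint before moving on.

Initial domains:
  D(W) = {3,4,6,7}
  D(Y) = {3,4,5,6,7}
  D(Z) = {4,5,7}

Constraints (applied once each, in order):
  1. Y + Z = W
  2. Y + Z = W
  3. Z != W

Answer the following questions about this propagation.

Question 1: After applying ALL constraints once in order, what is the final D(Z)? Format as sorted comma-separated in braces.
Answer: {4}

Derivation:
Constraint 1 (Y + Z = W) on D(Y)={3,4,5,6,7} D(Z)={4,5,7} D(W)={3,4,6,7}: Y {3,4,5,6,7}->{3}; Z {4,5,7}->{4}; W {3,4,6,7}->{7}
Constraint 2 (Y + Z = W) on D(Y)={3} D(Z)={4} D(W)={7}: no change
Constraint 3 (Z != W) on D(Z)={4} D(W)={7}: no change
So after all 3 constraints: D(Z) = {4}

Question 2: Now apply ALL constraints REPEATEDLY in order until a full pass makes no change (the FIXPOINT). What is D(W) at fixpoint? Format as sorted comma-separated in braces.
Answer: {7}

Derivation:
pass 0 (initial): D(W)={3,4,6,7}
pass 1: W {3,4,6,7}->{7}; Y {3,4,5,6,7}->{3}; Z {4,5,7}->{4}
pass 2: no change
Fixpoint after 2 passes: D(W) = {7}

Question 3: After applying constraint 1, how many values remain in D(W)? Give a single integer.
Answer: 1

Derivation:
Constraint 1 (Y + Z = W) on D(Y)={3,4,5,6,7} D(Z)={4,5,7} D(W)={3,4,6,7}: Y {3,4,5,6,7}->{3}; Z {4,5,7}->{4}; W {3,4,6,7}->{7}
So after constraint 1: D(W)={7}, size = 1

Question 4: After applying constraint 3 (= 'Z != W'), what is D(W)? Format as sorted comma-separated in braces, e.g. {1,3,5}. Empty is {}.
Constraint 1 (Y + Z = W) on D(Y)={3,4,5,6,7} D(Z)={4,5,7} D(W)={3,4,6,7}: Y {3,4,5,6,7}->{3}; Z {4,5,7}->{4}; W {3,4,6,7}->{7}
Constraint 2 (Y + Z = W) on D(Y)={3} D(Z)={4} D(W)={7}: no change
Constraint 3 (Z != W) on D(Z)={4} D(W)={7}: no change
So after constraint 3: D(W) = {7}

Answer: {7}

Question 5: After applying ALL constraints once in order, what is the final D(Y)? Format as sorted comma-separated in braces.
Answer: {3}

Derivation:
Constraint 1 (Y + Z = W) on D(Y)={3,4,5,6,7} D(Z)={4,5,7} D(W)={3,4,6,7}: Y {3,4,5,6,7}->{3}; Z {4,5,7}->{4}; W {3,4,6,7}->{7}
Constraint 2 (Y + Z = W) on D(Y)={3} D(Z)={4} D(W)={7}: no change
Constraint 3 (Z != W) on D(Z)={4} D(W)={7}: no change
So after all 3 constraints: D(Y) = {3}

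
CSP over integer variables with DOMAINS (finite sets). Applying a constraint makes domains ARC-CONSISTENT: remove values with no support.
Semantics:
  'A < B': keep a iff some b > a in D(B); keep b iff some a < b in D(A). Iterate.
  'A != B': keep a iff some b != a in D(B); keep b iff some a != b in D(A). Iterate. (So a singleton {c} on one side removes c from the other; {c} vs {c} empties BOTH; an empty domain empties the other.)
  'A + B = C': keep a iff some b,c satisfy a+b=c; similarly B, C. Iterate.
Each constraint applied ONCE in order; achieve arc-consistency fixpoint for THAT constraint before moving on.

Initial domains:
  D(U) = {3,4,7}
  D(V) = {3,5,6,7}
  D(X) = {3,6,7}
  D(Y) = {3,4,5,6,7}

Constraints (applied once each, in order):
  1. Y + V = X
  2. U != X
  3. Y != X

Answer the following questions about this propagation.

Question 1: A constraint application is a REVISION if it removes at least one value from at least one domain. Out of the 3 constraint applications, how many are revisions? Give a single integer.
Answer: 1

Derivation:
Constraint 1 (Y + V = X) on D(Y)={3,4,5,6,7} D(V)={3,5,6,7} D(X)={3,6,7}: Y {3,4,5,6,7}->{3,4}; V {3,5,6,7}->{3}; X {3,6,7}->{6,7} => REVISION
Constraint 2 (U != X) on D(U)={3,4,7} D(X)={6,7}: no change => not a revision
Constraint 3 (Y != X) on D(Y)={3,4} D(X)={6,7}: no change => not a revision
Total revisions = 1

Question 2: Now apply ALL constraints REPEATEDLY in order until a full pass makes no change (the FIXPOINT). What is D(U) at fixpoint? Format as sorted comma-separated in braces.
pass 0 (initial): D(U)={3,4,7}
pass 1: V {3,5,6,7}->{3}; X {3,6,7}->{6,7}; Y {3,4,5,6,7}->{3,4}
pass 2: no change
Fixpoint after 2 passes: D(U) = {3,4,7}

Answer: {3,4,7}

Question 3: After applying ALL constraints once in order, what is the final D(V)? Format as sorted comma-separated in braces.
Constraint 1 (Y + V = X) on D(Y)={3,4,5,6,7} D(V)={3,5,6,7} D(X)={3,6,7}: Y {3,4,5,6,7}->{3,4}; V {3,5,6,7}->{3}; X {3,6,7}->{6,7}
Constraint 2 (U != X) on D(U)={3,4,7} D(X)={6,7}: no change
Constraint 3 (Y != X) on D(Y)={3,4} D(X)={6,7}: no change
So after all 3 constraints: D(V) = {3}

Answer: {3}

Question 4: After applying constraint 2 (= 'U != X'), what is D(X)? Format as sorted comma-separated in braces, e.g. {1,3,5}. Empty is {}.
Answer: {6,7}

Derivation:
Constraint 1 (Y + V = X) on D(Y)={3,4,5,6,7} D(V)={3,5,6,7} D(X)={3,6,7}: Y {3,4,5,6,7}->{3,4}; V {3,5,6,7}->{3}; X {3,6,7}->{6,7}
Constraint 2 (U != X) on D(U)={3,4,7} D(X)={6,7}: no change
So after constraint 2: D(X) = {6,7}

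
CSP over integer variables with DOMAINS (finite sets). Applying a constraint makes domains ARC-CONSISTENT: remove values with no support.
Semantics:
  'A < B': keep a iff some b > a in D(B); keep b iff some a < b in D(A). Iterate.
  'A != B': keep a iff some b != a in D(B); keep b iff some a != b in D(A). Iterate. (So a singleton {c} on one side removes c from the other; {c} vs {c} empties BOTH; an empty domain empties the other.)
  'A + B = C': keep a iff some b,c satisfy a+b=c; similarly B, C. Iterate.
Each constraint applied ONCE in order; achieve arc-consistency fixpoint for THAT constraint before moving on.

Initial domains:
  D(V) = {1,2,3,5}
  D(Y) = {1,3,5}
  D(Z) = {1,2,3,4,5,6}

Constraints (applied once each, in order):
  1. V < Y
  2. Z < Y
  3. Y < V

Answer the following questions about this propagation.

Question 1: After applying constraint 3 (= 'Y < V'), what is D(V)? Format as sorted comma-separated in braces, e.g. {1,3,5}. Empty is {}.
Answer: {}

Derivation:
Constraint 1 (V < Y) on D(V)={1,2,3,5} D(Y)={1,3,5}: V {1,2,3,5}->{1,2,3}; Y {1,3,5}->{3,5}
Constraint 2 (Z < Y) on D(Z)={1,2,3,4,5,6} D(Y)={3,5}: Z {1,2,3,4,5,6}->{1,2,3,4}
Constraint 3 (Y < V) on D(Y)={3,5} D(V)={1,2,3}: Y {3,5}->{}; V {1,2,3}->{}
So after constraint 3: D(V) = {}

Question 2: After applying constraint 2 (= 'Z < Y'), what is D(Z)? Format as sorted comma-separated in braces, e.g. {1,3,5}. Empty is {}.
Constraint 1 (V < Y) on D(V)={1,2,3,5} D(Y)={1,3,5}: V {1,2,3,5}->{1,2,3}; Y {1,3,5}->{3,5}
Constraint 2 (Z < Y) on D(Z)={1,2,3,4,5,6} D(Y)={3,5}: Z {1,2,3,4,5,6}->{1,2,3,4}
So after constraint 2: D(Z) = {1,2,3,4}

Answer: {1,2,3,4}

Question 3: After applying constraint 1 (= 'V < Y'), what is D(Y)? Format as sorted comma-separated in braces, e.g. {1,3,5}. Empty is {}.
Constraint 1 (V < Y) on D(V)={1,2,3,5} D(Y)={1,3,5}: V {1,2,3,5}->{1,2,3}; Y {1,3,5}->{3,5}
So after constraint 1: D(Y) = {3,5}

Answer: {3,5}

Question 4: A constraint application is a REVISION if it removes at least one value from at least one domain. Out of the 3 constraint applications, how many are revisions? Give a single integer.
Constraint 1 (V < Y) on D(V)={1,2,3,5} D(Y)={1,3,5}: V {1,2,3,5}->{1,2,3}; Y {1,3,5}->{3,5} => REVISION
Constraint 2 (Z < Y) on D(Z)={1,2,3,4,5,6} D(Y)={3,5}: Z {1,2,3,4,5,6}->{1,2,3,4} => REVISION
Constraint 3 (Y < V) on D(Y)={3,5} D(V)={1,2,3}: Y {3,5}->{}; V {1,2,3}->{} => REVISION
Total revisions = 3

Answer: 3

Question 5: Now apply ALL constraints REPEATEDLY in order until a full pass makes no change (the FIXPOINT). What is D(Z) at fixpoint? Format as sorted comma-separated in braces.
pass 0 (initial): D(Z)={1,2,3,4,5,6}
pass 1: V {1,2,3,5}->{}; Y {1,3,5}->{}; Z {1,2,3,4,5,6}->{1,2,3,4}
pass 2: Z {1,2,3,4}->{}
pass 3: no change
Fixpoint after 3 passes: D(Z) = {}

Answer: {}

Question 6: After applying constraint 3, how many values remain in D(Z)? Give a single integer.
Constraint 1 (V < Y) on D(V)={1,2,3,5} D(Y)={1,3,5}: V {1,2,3,5}->{1,2,3}; Y {1,3,5}->{3,5}
Constraint 2 (Z < Y) on D(Z)={1,2,3,4,5,6} D(Y)={3,5}: Z {1,2,3,4,5,6}->{1,2,3,4}
Constraint 3 (Y < V) on D(Y)={3,5} D(V)={1,2,3}: Y {3,5}->{}; V {1,2,3}->{}
So after constraint 3: D(Z)={1,2,3,4}, size = 4

Answer: 4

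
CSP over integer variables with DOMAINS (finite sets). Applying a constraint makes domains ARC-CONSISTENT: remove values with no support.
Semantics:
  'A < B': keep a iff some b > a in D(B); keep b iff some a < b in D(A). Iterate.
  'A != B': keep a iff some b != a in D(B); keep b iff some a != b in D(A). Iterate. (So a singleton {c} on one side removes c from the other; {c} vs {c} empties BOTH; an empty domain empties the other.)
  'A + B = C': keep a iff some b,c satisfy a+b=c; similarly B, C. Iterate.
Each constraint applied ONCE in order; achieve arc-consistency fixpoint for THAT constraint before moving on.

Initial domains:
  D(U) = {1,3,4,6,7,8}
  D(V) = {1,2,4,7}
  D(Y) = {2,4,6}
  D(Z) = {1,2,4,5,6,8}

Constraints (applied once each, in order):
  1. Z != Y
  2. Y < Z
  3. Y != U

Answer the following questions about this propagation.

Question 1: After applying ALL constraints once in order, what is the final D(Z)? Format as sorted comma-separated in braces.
Answer: {4,5,6,8}

Derivation:
Constraint 1 (Z != Y) on D(Z)={1,2,4,5,6,8} D(Y)={2,4,6}: no change
Constraint 2 (Y < Z) on D(Y)={2,4,6} D(Z)={1,2,4,5,6,8}: Z {1,2,4,5,6,8}->{4,5,6,8}
Constraint 3 (Y != U) on D(Y)={2,4,6} D(U)={1,3,4,6,7,8}: no change
So after all 3 constraints: D(Z) = {4,5,6,8}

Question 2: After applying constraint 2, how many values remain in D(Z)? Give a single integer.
Answer: 4

Derivation:
Constraint 1 (Z != Y) on D(Z)={1,2,4,5,6,8} D(Y)={2,4,6}: no change
Constraint 2 (Y < Z) on D(Y)={2,4,6} D(Z)={1,2,4,5,6,8}: Z {1,2,4,5,6,8}->{4,5,6,8}
So after constraint 2: D(Z)={4,5,6,8}, size = 4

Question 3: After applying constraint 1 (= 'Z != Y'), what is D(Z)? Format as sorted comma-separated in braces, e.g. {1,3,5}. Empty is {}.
Answer: {1,2,4,5,6,8}

Derivation:
Constraint 1 (Z != Y) on D(Z)={1,2,4,5,6,8} D(Y)={2,4,6}: no change
So after constraint 1: D(Z) = {1,2,4,5,6,8}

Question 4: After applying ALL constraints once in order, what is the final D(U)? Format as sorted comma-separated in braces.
Answer: {1,3,4,6,7,8}

Derivation:
Constraint 1 (Z != Y) on D(Z)={1,2,4,5,6,8} D(Y)={2,4,6}: no change
Constraint 2 (Y < Z) on D(Y)={2,4,6} D(Z)={1,2,4,5,6,8}: Z {1,2,4,5,6,8}->{4,5,6,8}
Constraint 3 (Y != U) on D(Y)={2,4,6} D(U)={1,3,4,6,7,8}: no change
So after all 3 constraints: D(U) = {1,3,4,6,7,8}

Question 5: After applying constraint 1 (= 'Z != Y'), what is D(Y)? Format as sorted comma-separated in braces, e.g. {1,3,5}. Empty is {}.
Answer: {2,4,6}

Derivation:
Constraint 1 (Z != Y) on D(Z)={1,2,4,5,6,8} D(Y)={2,4,6}: no change
So after constraint 1: D(Y) = {2,4,6}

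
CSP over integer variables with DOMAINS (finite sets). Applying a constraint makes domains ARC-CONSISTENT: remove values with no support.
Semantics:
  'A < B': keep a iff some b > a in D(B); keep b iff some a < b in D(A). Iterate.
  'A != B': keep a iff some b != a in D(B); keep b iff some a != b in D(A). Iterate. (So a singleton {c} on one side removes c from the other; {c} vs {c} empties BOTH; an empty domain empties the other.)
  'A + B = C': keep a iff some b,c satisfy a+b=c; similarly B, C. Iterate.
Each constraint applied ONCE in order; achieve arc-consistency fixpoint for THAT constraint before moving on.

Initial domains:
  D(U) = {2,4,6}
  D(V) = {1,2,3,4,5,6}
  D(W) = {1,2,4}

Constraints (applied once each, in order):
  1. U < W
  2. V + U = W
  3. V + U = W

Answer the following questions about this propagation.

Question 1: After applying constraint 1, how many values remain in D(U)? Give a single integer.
Constraint 1 (U < W) on D(U)={2,4,6} D(W)={1,2,4}: U {2,4,6}->{2}; W {1,2,4}->{4}
So after constraint 1: D(U)={2}, size = 1

Answer: 1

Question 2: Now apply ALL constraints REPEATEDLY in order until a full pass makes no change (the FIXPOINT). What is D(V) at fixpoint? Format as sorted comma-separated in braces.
pass 0 (initial): D(V)={1,2,3,4,5,6}
pass 1: U {2,4,6}->{2}; V {1,2,3,4,5,6}->{2}; W {1,2,4}->{4}
pass 2: no change
Fixpoint after 2 passes: D(V) = {2}

Answer: {2}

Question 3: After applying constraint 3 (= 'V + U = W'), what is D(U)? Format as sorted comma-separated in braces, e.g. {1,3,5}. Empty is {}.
Answer: {2}

Derivation:
Constraint 1 (U < W) on D(U)={2,4,6} D(W)={1,2,4}: U {2,4,6}->{2}; W {1,2,4}->{4}
Constraint 2 (V + U = W) on D(V)={1,2,3,4,5,6} D(U)={2} D(W)={4}: V {1,2,3,4,5,6}->{2}
Constraint 3 (V + U = W) on D(V)={2} D(U)={2} D(W)={4}: no change
So after constraint 3: D(U) = {2}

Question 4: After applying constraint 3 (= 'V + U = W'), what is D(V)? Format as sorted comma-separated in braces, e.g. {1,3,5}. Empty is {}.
Constraint 1 (U < W) on D(U)={2,4,6} D(W)={1,2,4}: U {2,4,6}->{2}; W {1,2,4}->{4}
Constraint 2 (V + U = W) on D(V)={1,2,3,4,5,6} D(U)={2} D(W)={4}: V {1,2,3,4,5,6}->{2}
Constraint 3 (V + U = W) on D(V)={2} D(U)={2} D(W)={4}: no change
So after constraint 3: D(V) = {2}

Answer: {2}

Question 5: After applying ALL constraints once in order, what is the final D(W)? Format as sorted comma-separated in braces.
Constraint 1 (U < W) on D(U)={2,4,6} D(W)={1,2,4}: U {2,4,6}->{2}; W {1,2,4}->{4}
Constraint 2 (V + U = W) on D(V)={1,2,3,4,5,6} D(U)={2} D(W)={4}: V {1,2,3,4,5,6}->{2}
Constraint 3 (V + U = W) on D(V)={2} D(U)={2} D(W)={4}: no change
So after all 3 constraints: D(W) = {4}

Answer: {4}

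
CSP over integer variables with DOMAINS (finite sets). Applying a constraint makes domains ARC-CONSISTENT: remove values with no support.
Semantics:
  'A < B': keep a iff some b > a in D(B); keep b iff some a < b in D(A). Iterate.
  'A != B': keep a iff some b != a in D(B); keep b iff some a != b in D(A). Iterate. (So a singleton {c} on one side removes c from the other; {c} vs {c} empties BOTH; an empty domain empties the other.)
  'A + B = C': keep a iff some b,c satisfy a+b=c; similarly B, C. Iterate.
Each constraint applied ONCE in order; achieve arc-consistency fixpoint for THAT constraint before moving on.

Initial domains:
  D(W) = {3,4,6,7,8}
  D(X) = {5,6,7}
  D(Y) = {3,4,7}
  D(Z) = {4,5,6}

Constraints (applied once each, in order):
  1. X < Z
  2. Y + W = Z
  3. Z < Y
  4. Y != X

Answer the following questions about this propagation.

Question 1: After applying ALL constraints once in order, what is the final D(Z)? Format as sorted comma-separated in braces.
Answer: {}

Derivation:
Constraint 1 (X < Z) on D(X)={5,6,7} D(Z)={4,5,6}: X {5,6,7}->{5}; Z {4,5,6}->{6}
Constraint 2 (Y + W = Z) on D(Y)={3,4,7} D(W)={3,4,6,7,8} D(Z)={6}: Y {3,4,7}->{3}; W {3,4,6,7,8}->{3}
Constraint 3 (Z < Y) on D(Z)={6} D(Y)={3}: Z {6}->{}; Y {3}->{}
Constraint 4 (Y != X) on D(Y)={} D(X)={5}: X {5}->{}
So after all 4 constraints: D(Z) = {}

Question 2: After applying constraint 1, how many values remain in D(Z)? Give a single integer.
Answer: 1

Derivation:
Constraint 1 (X < Z) on D(X)={5,6,7} D(Z)={4,5,6}: X {5,6,7}->{5}; Z {4,5,6}->{6}
So after constraint 1: D(Z)={6}, size = 1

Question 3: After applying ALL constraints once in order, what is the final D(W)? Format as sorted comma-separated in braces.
Constraint 1 (X < Z) on D(X)={5,6,7} D(Z)={4,5,6}: X {5,6,7}->{5}; Z {4,5,6}->{6}
Constraint 2 (Y + W = Z) on D(Y)={3,4,7} D(W)={3,4,6,7,8} D(Z)={6}: Y {3,4,7}->{3}; W {3,4,6,7,8}->{3}
Constraint 3 (Z < Y) on D(Z)={6} D(Y)={3}: Z {6}->{}; Y {3}->{}
Constraint 4 (Y != X) on D(Y)={} D(X)={5}: X {5}->{}
So after all 4 constraints: D(W) = {3}

Answer: {3}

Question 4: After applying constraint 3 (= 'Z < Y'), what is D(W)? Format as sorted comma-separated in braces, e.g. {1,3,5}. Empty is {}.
Answer: {3}

Derivation:
Constraint 1 (X < Z) on D(X)={5,6,7} D(Z)={4,5,6}: X {5,6,7}->{5}; Z {4,5,6}->{6}
Constraint 2 (Y + W = Z) on D(Y)={3,4,7} D(W)={3,4,6,7,8} D(Z)={6}: Y {3,4,7}->{3}; W {3,4,6,7,8}->{3}
Constraint 3 (Z < Y) on D(Z)={6} D(Y)={3}: Z {6}->{}; Y {3}->{}
So after constraint 3: D(W) = {3}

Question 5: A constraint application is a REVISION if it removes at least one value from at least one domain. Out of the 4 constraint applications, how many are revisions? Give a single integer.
Answer: 4

Derivation:
Constraint 1 (X < Z) on D(X)={5,6,7} D(Z)={4,5,6}: X {5,6,7}->{5}; Z {4,5,6}->{6} => REVISION
Constraint 2 (Y + W = Z) on D(Y)={3,4,7} D(W)={3,4,6,7,8} D(Z)={6}: Y {3,4,7}->{3}; W {3,4,6,7,8}->{3} => REVISION
Constraint 3 (Z < Y) on D(Z)={6} D(Y)={3}: Z {6}->{}; Y {3}->{} => REVISION
Constraint 4 (Y != X) on D(Y)={} D(X)={5}: X {5}->{} => REVISION
Total revisions = 4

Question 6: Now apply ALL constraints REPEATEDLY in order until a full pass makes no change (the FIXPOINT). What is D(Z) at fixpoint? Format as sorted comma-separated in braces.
Answer: {}

Derivation:
pass 0 (initial): D(Z)={4,5,6}
pass 1: W {3,4,6,7,8}->{3}; X {5,6,7}->{}; Y {3,4,7}->{}; Z {4,5,6}->{}
pass 2: W {3}->{}
pass 3: no change
Fixpoint after 3 passes: D(Z) = {}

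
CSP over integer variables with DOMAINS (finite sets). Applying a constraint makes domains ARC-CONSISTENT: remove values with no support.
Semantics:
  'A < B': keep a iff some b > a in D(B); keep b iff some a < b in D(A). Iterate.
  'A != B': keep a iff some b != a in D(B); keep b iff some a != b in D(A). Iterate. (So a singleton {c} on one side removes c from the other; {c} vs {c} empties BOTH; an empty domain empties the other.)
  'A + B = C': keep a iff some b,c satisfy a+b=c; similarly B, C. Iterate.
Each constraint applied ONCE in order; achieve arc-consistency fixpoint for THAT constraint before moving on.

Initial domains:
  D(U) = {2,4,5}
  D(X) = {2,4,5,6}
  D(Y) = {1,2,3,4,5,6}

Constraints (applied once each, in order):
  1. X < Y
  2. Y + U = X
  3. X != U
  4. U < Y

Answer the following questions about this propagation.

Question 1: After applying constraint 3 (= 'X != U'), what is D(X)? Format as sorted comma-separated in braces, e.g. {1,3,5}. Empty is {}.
Constraint 1 (X < Y) on D(X)={2,4,5,6} D(Y)={1,2,3,4,5,6}: X {2,4,5,6}->{2,4,5}; Y {1,2,3,4,5,6}->{3,4,5,6}
Constraint 2 (Y + U = X) on D(Y)={3,4,5,6} D(U)={2,4,5} D(X)={2,4,5}: Y {3,4,5,6}->{3}; U {2,4,5}->{2}; X {2,4,5}->{5}
Constraint 3 (X != U) on D(X)={5} D(U)={2}: no change
So after constraint 3: D(X) = {5}

Answer: {5}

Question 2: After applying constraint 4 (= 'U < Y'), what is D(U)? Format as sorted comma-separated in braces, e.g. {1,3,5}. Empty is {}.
Constraint 1 (X < Y) on D(X)={2,4,5,6} D(Y)={1,2,3,4,5,6}: X {2,4,5,6}->{2,4,5}; Y {1,2,3,4,5,6}->{3,4,5,6}
Constraint 2 (Y + U = X) on D(Y)={3,4,5,6} D(U)={2,4,5} D(X)={2,4,5}: Y {3,4,5,6}->{3}; U {2,4,5}->{2}; X {2,4,5}->{5}
Constraint 3 (X != U) on D(X)={5} D(U)={2}: no change
Constraint 4 (U < Y) on D(U)={2} D(Y)={3}: no change
So after constraint 4: D(U) = {2}

Answer: {2}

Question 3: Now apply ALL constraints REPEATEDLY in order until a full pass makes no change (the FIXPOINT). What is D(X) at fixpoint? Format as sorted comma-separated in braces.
pass 0 (initial): D(X)={2,4,5,6}
pass 1: U {2,4,5}->{2}; X {2,4,5,6}->{5}; Y {1,2,3,4,5,6}->{3}
pass 2: U {2}->{}; X {5}->{}; Y {3}->{}
pass 3: no change
Fixpoint after 3 passes: D(X) = {}

Answer: {}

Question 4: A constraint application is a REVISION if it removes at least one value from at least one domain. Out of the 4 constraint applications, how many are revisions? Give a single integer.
Answer: 2

Derivation:
Constraint 1 (X < Y) on D(X)={2,4,5,6} D(Y)={1,2,3,4,5,6}: X {2,4,5,6}->{2,4,5}; Y {1,2,3,4,5,6}->{3,4,5,6} => REVISION
Constraint 2 (Y + U = X) on D(Y)={3,4,5,6} D(U)={2,4,5} D(X)={2,4,5}: Y {3,4,5,6}->{3}; U {2,4,5}->{2}; X {2,4,5}->{5} => REVISION
Constraint 3 (X != U) on D(X)={5} D(U)={2}: no change => not a revision
Constraint 4 (U < Y) on D(U)={2} D(Y)={3}: no change => not a revision
Total revisions = 2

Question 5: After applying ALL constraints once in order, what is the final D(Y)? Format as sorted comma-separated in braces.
Constraint 1 (X < Y) on D(X)={2,4,5,6} D(Y)={1,2,3,4,5,6}: X {2,4,5,6}->{2,4,5}; Y {1,2,3,4,5,6}->{3,4,5,6}
Constraint 2 (Y + U = X) on D(Y)={3,4,5,6} D(U)={2,4,5} D(X)={2,4,5}: Y {3,4,5,6}->{3}; U {2,4,5}->{2}; X {2,4,5}->{5}
Constraint 3 (X != U) on D(X)={5} D(U)={2}: no change
Constraint 4 (U < Y) on D(U)={2} D(Y)={3}: no change
So after all 4 constraints: D(Y) = {3}

Answer: {3}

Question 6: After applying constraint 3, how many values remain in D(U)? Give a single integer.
Constraint 1 (X < Y) on D(X)={2,4,5,6} D(Y)={1,2,3,4,5,6}: X {2,4,5,6}->{2,4,5}; Y {1,2,3,4,5,6}->{3,4,5,6}
Constraint 2 (Y + U = X) on D(Y)={3,4,5,6} D(U)={2,4,5} D(X)={2,4,5}: Y {3,4,5,6}->{3}; U {2,4,5}->{2}; X {2,4,5}->{5}
Constraint 3 (X != U) on D(X)={5} D(U)={2}: no change
So after constraint 3: D(U)={2}, size = 1

Answer: 1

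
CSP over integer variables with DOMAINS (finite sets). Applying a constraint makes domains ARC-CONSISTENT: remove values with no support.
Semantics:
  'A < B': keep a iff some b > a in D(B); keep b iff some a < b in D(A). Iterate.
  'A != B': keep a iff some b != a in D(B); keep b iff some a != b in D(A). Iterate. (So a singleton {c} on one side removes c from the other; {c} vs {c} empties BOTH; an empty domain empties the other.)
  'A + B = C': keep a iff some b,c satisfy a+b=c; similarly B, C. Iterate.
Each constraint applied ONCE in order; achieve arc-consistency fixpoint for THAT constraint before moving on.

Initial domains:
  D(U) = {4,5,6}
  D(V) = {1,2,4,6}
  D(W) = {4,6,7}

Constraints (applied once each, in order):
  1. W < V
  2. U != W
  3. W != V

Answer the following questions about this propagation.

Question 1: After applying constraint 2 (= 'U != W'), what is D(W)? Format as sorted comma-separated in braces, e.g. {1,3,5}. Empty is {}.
Answer: {4}

Derivation:
Constraint 1 (W < V) on D(W)={4,6,7} D(V)={1,2,4,6}: W {4,6,7}->{4}; V {1,2,4,6}->{6}
Constraint 2 (U != W) on D(U)={4,5,6} D(W)={4}: U {4,5,6}->{5,6}
So after constraint 2: D(W) = {4}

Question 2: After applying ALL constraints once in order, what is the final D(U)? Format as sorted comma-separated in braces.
Constraint 1 (W < V) on D(W)={4,6,7} D(V)={1,2,4,6}: W {4,6,7}->{4}; V {1,2,4,6}->{6}
Constraint 2 (U != W) on D(U)={4,5,6} D(W)={4}: U {4,5,6}->{5,6}
Constraint 3 (W != V) on D(W)={4} D(V)={6}: no change
So after all 3 constraints: D(U) = {5,6}

Answer: {5,6}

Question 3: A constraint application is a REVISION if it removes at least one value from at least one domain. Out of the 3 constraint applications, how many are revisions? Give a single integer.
Answer: 2

Derivation:
Constraint 1 (W < V) on D(W)={4,6,7} D(V)={1,2,4,6}: W {4,6,7}->{4}; V {1,2,4,6}->{6} => REVISION
Constraint 2 (U != W) on D(U)={4,5,6} D(W)={4}: U {4,5,6}->{5,6} => REVISION
Constraint 3 (W != V) on D(W)={4} D(V)={6}: no change => not a revision
Total revisions = 2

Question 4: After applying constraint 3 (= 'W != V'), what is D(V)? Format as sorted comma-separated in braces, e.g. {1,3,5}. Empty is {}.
Answer: {6}

Derivation:
Constraint 1 (W < V) on D(W)={4,6,7} D(V)={1,2,4,6}: W {4,6,7}->{4}; V {1,2,4,6}->{6}
Constraint 2 (U != W) on D(U)={4,5,6} D(W)={4}: U {4,5,6}->{5,6}
Constraint 3 (W != V) on D(W)={4} D(V)={6}: no change
So after constraint 3: D(V) = {6}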